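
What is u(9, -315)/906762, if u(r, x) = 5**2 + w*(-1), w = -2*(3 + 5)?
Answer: 41/906762 ≈ 4.5216e-5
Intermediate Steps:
w = -16 (w = -2*8 = -16)
u(r, x) = 41 (u(r, x) = 5**2 - 16*(-1) = 25 + 16 = 41)
u(9, -315)/906762 = 41/906762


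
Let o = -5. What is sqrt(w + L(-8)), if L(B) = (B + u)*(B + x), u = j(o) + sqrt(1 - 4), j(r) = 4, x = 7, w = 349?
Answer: sqrt(353 - I*sqrt(3)) ≈ 18.788 - 0.04609*I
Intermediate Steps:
u = 4 + I*sqrt(3) (u = 4 + sqrt(1 - 4) = 4 + sqrt(-3) = 4 + I*sqrt(3) ≈ 4.0 + 1.732*I)
L(B) = (7 + B)*(4 + B + I*sqrt(3)) (L(B) = (B + (4 + I*sqrt(3)))*(B + 7) = (4 + B + I*sqrt(3))*(7 + B) = (7 + B)*(4 + B + I*sqrt(3)))
sqrt(w + L(-8)) = sqrt(349 + (28 + (-8)**2 + 11*(-8) + 7*I*sqrt(3) + I*(-8)*sqrt(3))) = sqrt(349 + (28 + 64 - 88 + 7*I*sqrt(3) - 8*I*sqrt(3))) = sqrt(349 + (4 - I*sqrt(3))) = sqrt(353 - I*sqrt(3))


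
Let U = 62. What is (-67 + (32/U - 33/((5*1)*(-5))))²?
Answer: 2550452004/600625 ≈ 4246.3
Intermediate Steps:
(-67 + (32/U - 33/((5*1)*(-5))))² = (-67 + (32/62 - 33/((5*1)*(-5))))² = (-67 + (32*(1/62) - 33/(5*(-5))))² = (-67 + (16/31 - 33/(-25)))² = (-67 + (16/31 - 33*(-1/25)))² = (-67 + (16/31 + 33/25))² = (-67 + 1423/775)² = (-50502/775)² = 2550452004/600625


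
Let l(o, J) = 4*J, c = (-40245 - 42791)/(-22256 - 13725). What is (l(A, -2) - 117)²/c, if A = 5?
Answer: 562203125/83036 ≈ 6770.6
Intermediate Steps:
c = 83036/35981 (c = -83036/(-35981) = -83036*(-1/35981) = 83036/35981 ≈ 2.3078)
(l(A, -2) - 117)²/c = (4*(-2) - 117)²/(83036/35981) = (-8 - 117)²*(35981/83036) = (-125)²*(35981/83036) = 15625*(35981/83036) = 562203125/83036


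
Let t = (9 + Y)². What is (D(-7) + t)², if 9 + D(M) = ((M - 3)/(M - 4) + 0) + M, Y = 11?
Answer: 17926756/121 ≈ 1.4816e+5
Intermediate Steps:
t = 400 (t = (9 + 11)² = 20² = 400)
D(M) = -9 + M + (-3 + M)/(-4 + M) (D(M) = -9 + (((M - 3)/(M - 4) + 0) + M) = -9 + (((-3 + M)/(-4 + M) + 0) + M) = -9 + ((-3 + M)/(-4 + M) + M) = -9 + (M + (-3 + M)/(-4 + M)) = -9 + M + (-3 + M)/(-4 + M))
(D(-7) + t)² = ((33 + (-7)² - 12*(-7))/(-4 - 7) + 400)² = ((33 + 49 + 84)/(-11) + 400)² = (-1/11*166 + 400)² = (-166/11 + 400)² = (4234/11)² = 17926756/121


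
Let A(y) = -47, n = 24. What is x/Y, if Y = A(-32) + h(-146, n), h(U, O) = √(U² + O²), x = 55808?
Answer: 2622976/19683 + 111616*√5473/19683 ≈ 552.78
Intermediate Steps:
h(U, O) = √(O² + U²)
Y = -47 + 2*√5473 (Y = -47 + √(24² + (-146)²) = -47 + √(576 + 21316) = -47 + √21892 = -47 + 2*√5473 ≈ 100.96)
x/Y = 55808/(-47 + 2*√5473)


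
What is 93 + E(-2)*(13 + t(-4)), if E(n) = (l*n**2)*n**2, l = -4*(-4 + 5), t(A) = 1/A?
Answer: -723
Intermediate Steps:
l = -4 (l = -4*1 = -4)
E(n) = -4*n**4 (E(n) = (-4*n**2)*n**2 = -4*n**4)
93 + E(-2)*(13 + t(-4)) = 93 + (-4*(-2)**4)*(13 + 1/(-4)) = 93 + (-4*16)*(13 - 1/4) = 93 - 64*51/4 = 93 - 816 = -723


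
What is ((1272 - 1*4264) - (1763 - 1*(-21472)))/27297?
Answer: -26227/27297 ≈ -0.96080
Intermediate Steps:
((1272 - 1*4264) - (1763 - 1*(-21472)))/27297 = ((1272 - 4264) - (1763 + 21472))*(1/27297) = (-2992 - 1*23235)*(1/27297) = (-2992 - 23235)*(1/27297) = -26227*1/27297 = -26227/27297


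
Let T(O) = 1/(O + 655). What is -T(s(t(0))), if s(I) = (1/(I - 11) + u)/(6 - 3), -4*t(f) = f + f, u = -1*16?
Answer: -11/7146 ≈ -0.0015393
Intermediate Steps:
u = -16
t(f) = -f/2 (t(f) = -(f + f)/4 = -f/2)
s(I) = -16/3 + 1/(3*(-11 + I)) (s(I) = (1/(I - 11) - 16)/(6 - 3) = (1/(-11 + I) - 16)/3 = (-16 + 1/(-11 + I))*(⅓) = -16/3 + 1/(3*(-11 + I)))
T(O) = 1/(655 + O)
-T(s(t(0))) = -1/(655 + (177 - (-8)*0)/(3*(-11 - ½*0))) = -1/(655 + (177 - 16*0)/(3*(-11 + 0))) = -1/(655 + (⅓)*(177 + 0)/(-11)) = -1/(655 + (⅓)*(-1/11)*177) = -1/(655 - 59/11) = -1/7146/11 = -1*11/7146 = -11/7146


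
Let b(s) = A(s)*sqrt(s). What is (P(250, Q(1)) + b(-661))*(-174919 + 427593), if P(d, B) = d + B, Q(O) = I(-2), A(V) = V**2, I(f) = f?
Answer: 62663152 + 110398576754*I*sqrt(661) ≈ 6.2663e+7 + 2.8383e+12*I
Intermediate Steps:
Q(O) = -2
P(d, B) = B + d
b(s) = s**(5/2) (b(s) = s**2*sqrt(s) = s**(5/2))
(P(250, Q(1)) + b(-661))*(-174919 + 427593) = ((-2 + 250) + (-661)**(5/2))*(-174919 + 427593) = (248 + 436921*I*sqrt(661))*252674 = 62663152 + 110398576754*I*sqrt(661)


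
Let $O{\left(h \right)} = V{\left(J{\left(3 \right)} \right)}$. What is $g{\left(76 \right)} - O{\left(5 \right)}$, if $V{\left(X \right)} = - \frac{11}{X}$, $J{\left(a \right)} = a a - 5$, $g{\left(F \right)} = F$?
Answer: $\frac{315}{4} \approx 78.75$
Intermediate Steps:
$J{\left(a \right)} = -5 + a^{2}$ ($J{\left(a \right)} = a^{2} - 5 = -5 + a^{2}$)
$O{\left(h \right)} = - \frac{11}{4}$ ($O{\left(h \right)} = - \frac{11}{-5 + 3^{2}} = - \frac{11}{-5 + 9} = - \frac{11}{4}$)
$g{\left(76 \right)} - O{\left(5 \right)} = 76 - - \frac{11}{4} = 76 + \frac{11}{4} = \frac{315}{4}$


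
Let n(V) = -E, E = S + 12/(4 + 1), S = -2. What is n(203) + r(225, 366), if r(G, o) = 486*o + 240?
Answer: 890578/5 ≈ 1.7812e+5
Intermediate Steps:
E = ⅖ (E = -2 + 12/(4 + 1) = -2 + 12/5 = ⅖ ≈ 0.40000)
r(G, o) = 240 + 486*o
n(V) = -⅖ (n(V) = -1*⅖ = -⅖)
n(203) + r(225, 366) = -⅖ + (240 + 486*366) = -⅖ + (240 + 177876) = -⅖ + 178116 = 890578/5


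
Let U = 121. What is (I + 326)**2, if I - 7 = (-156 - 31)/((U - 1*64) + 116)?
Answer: 3297286084/29929 ≈ 1.1017e+5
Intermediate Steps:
I = 1024/173 (I = 7 + (-156 - 31)/((121 - 1*64) + 116) = 7 - 187/((121 - 64) + 116) = 7 - 187/(57 + 116) = 7 - 187/173 = 1024/173 ≈ 5.9191)
(I + 326)**2 = (1024/173 + 326)**2 = (57422/173)**2 = 3297286084/29929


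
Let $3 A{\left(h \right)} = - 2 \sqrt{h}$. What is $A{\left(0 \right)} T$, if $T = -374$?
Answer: $0$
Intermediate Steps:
$A{\left(h \right)} = - \frac{2 \sqrt{h}}{3}$ ($A{\left(h \right)} = \frac{\left(-2\right) \sqrt{h}}{3} = - \frac{2 \sqrt{h}}{3}$)
$A{\left(0 \right)} T = - \frac{2 \sqrt{0}}{3} \left(-374\right) = \left(- \frac{2}{3}\right) 0 \left(-374\right) = 0 \left(-374\right) = 0$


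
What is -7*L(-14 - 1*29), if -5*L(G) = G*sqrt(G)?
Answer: -301*I*sqrt(43)/5 ≈ -394.76*I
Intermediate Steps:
L(G) = -G**(3/2)/5 (L(G) = -G*sqrt(G)/5 = -G**(3/2)/5)
-7*L(-14 - 1*29) = -(-7)*(-14 - 1*29)**(3/2)/5 = -(-7)*(-14 - 29)**(3/2)/5 = -(-7)*(-43)**(3/2)/5 = -(-7)*(-43*I*sqrt(43))/5 = -301*I*sqrt(43)/5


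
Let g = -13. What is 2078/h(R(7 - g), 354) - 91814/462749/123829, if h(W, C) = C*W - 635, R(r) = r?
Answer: 119072436282608/369309752460845 ≈ 0.32242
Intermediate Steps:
h(W, C) = -635 + C*W
2078/h(R(7 - g), 354) - 91814/462749/123829 = 2078/(-635 + 354*(7 - 1*(-13))) - 91814/462749/123829 = 2078/(-635 + 354*(7 + 13)) - 91814*1/462749*(1/123829) = 2078/(-635 + 354*20) - 91814/462749*1/123829 = 2078/(-635 + 7080) - 91814/57301745921 = 2078/6445 - 91814/57301745921 = 119072436282608/369309752460845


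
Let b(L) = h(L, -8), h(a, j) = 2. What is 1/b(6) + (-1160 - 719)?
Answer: -3757/2 ≈ -1878.5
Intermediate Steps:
b(L) = 2
1/b(6) + (-1160 - 719) = 1/2 + (-1160 - 719) = ½ - 1879 = -3757/2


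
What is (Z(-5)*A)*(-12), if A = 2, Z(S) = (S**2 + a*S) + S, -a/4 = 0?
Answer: -480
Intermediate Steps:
a = 0 (a = -4*0 = 0)
Z(S) = S + S**2 (Z(S) = (S**2 + 0*S) + S = (S**2 + 0) + S = S**2 + S = S + S**2)
(Z(-5)*A)*(-12) = (-5*(1 - 5)*2)*(-12) = (-5*(-4)*2)*(-12) = (20*2)*(-12) = 40*(-12) = -480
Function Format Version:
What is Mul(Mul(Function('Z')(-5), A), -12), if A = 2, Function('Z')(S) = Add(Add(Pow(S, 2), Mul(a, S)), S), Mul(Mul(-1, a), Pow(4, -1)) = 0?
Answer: -480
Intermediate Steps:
a = 0 (a = Mul(-4, 0) = 0)
Function('Z')(S) = Add(S, Pow(S, 2)) (Function('Z')(S) = Add(Add(Pow(S, 2), Mul(0, S)), S) = Add(Add(Pow(S, 2), 0), S) = Add(Pow(S, 2), S) = Add(S, Pow(S, 2)))
Mul(Mul(Function('Z')(-5), A), -12) = Mul(Mul(Mul(-5, Add(1, -5)), 2), -12) = Mul(Mul(Mul(-5, -4), 2), -12) = Mul(Mul(20, 2), -12) = Mul(40, -12) = -480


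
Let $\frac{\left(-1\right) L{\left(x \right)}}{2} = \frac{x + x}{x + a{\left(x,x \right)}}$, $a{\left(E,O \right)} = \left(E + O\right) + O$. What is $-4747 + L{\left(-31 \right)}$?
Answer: $-4748$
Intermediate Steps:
$a{\left(E,O \right)} = E + 2 O$
$L{\left(x \right)} = -1$ ($L{\left(x \right)} = - 2 \frac{x + x}{x + \left(x + 2 x\right)} = - 2 \frac{2 x}{x + 3 x} = - 2 \frac{2 x}{4 x} = - 2 \cdot 2 x \frac{1}{4 x} = \left(-2\right) \frac{1}{2} = -1$)
$-4747 + L{\left(-31 \right)} = -4747 - 1 = -4748$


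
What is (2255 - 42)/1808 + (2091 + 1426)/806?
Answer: 4071207/728624 ≈ 5.5875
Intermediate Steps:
(2255 - 42)/1808 + (2091 + 1426)/806 = 2213*(1/1808) + 3517*(1/806) = 2213/1808 + 3517/806 = 4071207/728624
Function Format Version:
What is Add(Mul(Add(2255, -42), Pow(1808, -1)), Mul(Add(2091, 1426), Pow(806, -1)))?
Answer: Rational(4071207, 728624) ≈ 5.5875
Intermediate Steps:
Add(Mul(Add(2255, -42), Pow(1808, -1)), Mul(Add(2091, 1426), Pow(806, -1))) = Add(Mul(2213, Rational(1, 1808)), Mul(3517, Rational(1, 806))) = Add(Rational(2213, 1808), Rational(3517, 806)) = Rational(4071207, 728624)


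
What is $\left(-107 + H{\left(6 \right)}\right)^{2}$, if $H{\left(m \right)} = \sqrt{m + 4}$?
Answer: $\left(107 - \sqrt{10}\right)^{2} \approx 10782.0$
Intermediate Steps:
$H{\left(m \right)} = \sqrt{4 + m}$
$\left(-107 + H{\left(6 \right)}\right)^{2} = \left(-107 + \sqrt{4 + 6}\right)^{2} = \left(-107 + \sqrt{10}\right)^{2}$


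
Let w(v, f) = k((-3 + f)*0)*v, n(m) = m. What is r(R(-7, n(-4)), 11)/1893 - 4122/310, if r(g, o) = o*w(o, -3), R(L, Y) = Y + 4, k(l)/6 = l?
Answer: -2061/155 ≈ -13.297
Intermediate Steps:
k(l) = 6*l
R(L, Y) = 4 + Y
w(v, f) = 0 (w(v, f) = (6*((-3 + f)*0))*v = (6*0)*v = 0*v = 0)
r(g, o) = 0 (r(g, o) = o*0 = 0)
r(R(-7, n(-4)), 11)/1893 - 4122/310 = 0/1893 - 4122/310 = 0*(1/1893) - 4122*1/310 = 0 - 2061/155 = -2061/155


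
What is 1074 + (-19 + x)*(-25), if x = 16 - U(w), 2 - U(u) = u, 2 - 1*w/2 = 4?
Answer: 1299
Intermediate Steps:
w = -4 (w = 4 - 2*4 = 4 - 8 = -4)
U(u) = 2 - u
x = 10 (x = 16 - (2 - 1*(-4)) = 16 - (2 + 4) = 16 - 1*6 = 16 - 6 = 10)
1074 + (-19 + x)*(-25) = 1074 + (-19 + 10)*(-25) = 1074 - 9*(-25) = 1074 + 225 = 1299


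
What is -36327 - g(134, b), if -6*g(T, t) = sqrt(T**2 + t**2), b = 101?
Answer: -36327 + sqrt(28157)/6 ≈ -36299.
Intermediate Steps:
g(T, t) = -sqrt(T**2 + t**2)/6
-36327 - g(134, b) = -36327 - (-1)*sqrt(134**2 + 101**2)/6 = -36327 - (-1)*sqrt(17956 + 10201)/6 = -36327 - (-1)*sqrt(28157)/6 = -36327 + sqrt(28157)/6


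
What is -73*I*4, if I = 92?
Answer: -26864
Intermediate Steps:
-73*I*4 = -73*92*4 = -6716*4 = -26864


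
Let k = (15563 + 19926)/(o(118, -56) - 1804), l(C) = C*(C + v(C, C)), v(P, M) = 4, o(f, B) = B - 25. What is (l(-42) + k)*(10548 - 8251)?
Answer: 6828914387/1885 ≈ 3.6228e+6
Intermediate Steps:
o(f, B) = -25 + B
l(C) = C*(4 + C) (l(C) = C*(C + 4) = C*(4 + C))
k = -35489/1885 (k = (15563 + 19926)/((-25 - 56) - 1804) = 35489/(-81 - 1804) = 35489/(-1885) = 35489*(-1/1885) = -35489/1885 ≈ -18.827)
(l(-42) + k)*(10548 - 8251) = (-42*(4 - 42) - 35489/1885)*(10548 - 8251) = (-42*(-38) - 35489/1885)*2297 = (1596 - 35489/1885)*2297 = (2972971/1885)*2297 = 6828914387/1885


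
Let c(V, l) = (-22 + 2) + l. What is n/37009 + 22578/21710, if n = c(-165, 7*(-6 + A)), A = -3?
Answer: 416893636/401732695 ≈ 1.0377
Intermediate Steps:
c(V, l) = -20 + l
n = -83 (n = -20 + 7*(-6 - 3) = -20 + 7*(-9) = -20 - 63 = -83)
n/37009 + 22578/21710 = -83/37009 + 22578/21710 = -83*1/37009 + 22578*(1/21710) = -83/37009 + 11289/10855 = 416893636/401732695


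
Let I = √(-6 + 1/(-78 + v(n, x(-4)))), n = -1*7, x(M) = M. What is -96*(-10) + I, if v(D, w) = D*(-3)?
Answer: 960 + 7*I*√399/57 ≈ 960.0 + 2.4531*I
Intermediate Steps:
n = -7
v(D, w) = -3*D
I = 7*I*√399/57 (I = √(-6 + 1/(-78 - 3*(-7))) = √(-6 + 1/(-78 + 21)) = √(-6 + 1/(-57)) = √(-6 - 1/57) = √(-343/57) = 7*I*√399/57 ≈ 2.4531*I)
-96*(-10) + I = -96*(-10) + 7*I*√399/57 = 960 + 7*I*√399/57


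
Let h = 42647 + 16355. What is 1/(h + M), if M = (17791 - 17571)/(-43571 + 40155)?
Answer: 854/50387653 ≈ 1.6949e-5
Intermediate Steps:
h = 59002
M = -55/854 (M = 220/(-3416) = 220*(-1/3416) = -55/854 ≈ -0.064403)
1/(h + M) = 1/(59002 - 55/854) = 1/(50387653/854) = 854/50387653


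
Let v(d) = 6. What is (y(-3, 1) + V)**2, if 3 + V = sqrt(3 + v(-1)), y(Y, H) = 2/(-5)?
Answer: 4/25 ≈ 0.16000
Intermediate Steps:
y(Y, H) = -2/5 (y(Y, H) = 2*(-1/5) = -2/5)
V = 0 (V = -3 + sqrt(3 + 6) = -3 + sqrt(9) = -3 + 3 = 0)
(y(-3, 1) + V)**2 = (-2/5 + 0)**2 = (-2/5)**2 = 4/25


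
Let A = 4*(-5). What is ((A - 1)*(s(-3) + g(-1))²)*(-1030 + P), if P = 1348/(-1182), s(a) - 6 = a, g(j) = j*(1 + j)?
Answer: 38392452/197 ≈ 1.9489e+5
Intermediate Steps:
s(a) = 6 + a
A = -20
P = -674/591 (P = 1348*(-1/1182) = -674/591 ≈ -1.1404)
((A - 1)*(s(-3) + g(-1))²)*(-1030 + P) = ((-20 - 1)*((6 - 3) - (1 - 1))²)*(-1030 - 674/591) = -21*(3 - 1*0)²*(-609404/591) = -21*(3 + 0)²*(-609404/591) = -21*3²*(-609404/591) = -21*9*(-609404/591) = -189*(-609404/591) = 38392452/197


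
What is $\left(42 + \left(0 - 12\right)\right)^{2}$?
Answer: $900$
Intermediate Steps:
$\left(42 + \left(0 - 12\right)\right)^{2} = \left(42 - 12\right)^{2} = 30^{2} = 900$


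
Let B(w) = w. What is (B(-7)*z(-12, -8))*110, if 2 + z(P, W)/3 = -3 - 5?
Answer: 23100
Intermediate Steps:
z(P, W) = -30 (z(P, W) = -6 + 3*(-3 - 5) = -6 + 3*(-8) = -6 - 24 = -30)
(B(-7)*z(-12, -8))*110 = -7*(-30)*110 = 210*110 = 23100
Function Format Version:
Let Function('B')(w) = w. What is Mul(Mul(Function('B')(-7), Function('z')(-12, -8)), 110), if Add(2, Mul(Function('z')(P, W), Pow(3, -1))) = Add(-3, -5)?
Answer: 23100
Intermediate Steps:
Function('z')(P, W) = -30 (Function('z')(P, W) = Add(-6, Mul(3, Add(-3, -5))) = Add(-6, Mul(3, -8)) = Add(-6, -24) = -30)
Mul(Mul(Function('B')(-7), Function('z')(-12, -8)), 110) = Mul(Mul(-7, -30), 110) = Mul(210, 110) = 23100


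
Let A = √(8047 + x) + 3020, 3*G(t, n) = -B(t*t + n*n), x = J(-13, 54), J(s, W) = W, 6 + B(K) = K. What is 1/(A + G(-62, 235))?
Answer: -150009/2500227100 - 9*√8101/2500227100 ≈ -6.0322e-5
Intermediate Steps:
B(K) = -6 + K
x = 54
G(t, n) = 2 - n²/3 - t²/3 (G(t, n) = (-(-6 + (t*t + n*n)))/3 = (-(-6 + (t² + n²)))/3 = (-(-6 + (n² + t²)))/3 = (-(-6 + n² + t²))/3 = (6 - n² - t²)/3 = 2 - n²/3 - t²/3)
A = 3020 + √8101 (A = √(8047 + 54) + 3020 = √8101 + 3020 = 3020 + √8101 ≈ 3110.0)
1/(A + G(-62, 235)) = 1/((3020 + √8101) + (2 - ⅓*235² - ⅓*(-62)²)) = 1/((3020 + √8101) + (2 - ⅓*55225 - ⅓*3844)) = 1/((3020 + √8101) + (2 - 55225/3 - 3844/3)) = 1/((3020 + √8101) - 59063/3) = 1/(-50003/3 + √8101)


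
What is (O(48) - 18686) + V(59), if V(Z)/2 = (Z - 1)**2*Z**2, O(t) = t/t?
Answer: 23401483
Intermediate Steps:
O(t) = 1
V(Z) = 2*Z**2*(-1 + Z)**2 (V(Z) = 2*((Z - 1)**2*Z**2) = 2*((-1 + Z)**2*Z**2) = 2*(Z**2*(-1 + Z)**2) = 2*Z**2*(-1 + Z)**2)
(O(48) - 18686) + V(59) = (1 - 18686) + 2*59**2*(-1 + 59)**2 = -18685 + 2*3481*58**2 = -18685 + 2*3481*3364 = -18685 + 23420168 = 23401483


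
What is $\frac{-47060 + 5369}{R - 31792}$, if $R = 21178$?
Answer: $\frac{13897}{3538} \approx 3.9279$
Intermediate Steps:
$\frac{-47060 + 5369}{R - 31792} = \frac{-47060 + 5369}{21178 - 31792} = - \frac{41691}{-10614} = \left(-41691\right) \left(- \frac{1}{10614}\right) = \frac{13897}{3538}$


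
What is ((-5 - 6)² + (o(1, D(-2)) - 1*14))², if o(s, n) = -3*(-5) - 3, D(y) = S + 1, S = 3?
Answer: 14161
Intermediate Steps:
D(y) = 4 (D(y) = 3 + 1 = 4)
o(s, n) = 12 (o(s, n) = 15 - 3 = 12)
((-5 - 6)² + (o(1, D(-2)) - 1*14))² = ((-5 - 6)² + (12 - 1*14))² = ((-11)² + (12 - 14))² = (121 - 2)² = 119² = 14161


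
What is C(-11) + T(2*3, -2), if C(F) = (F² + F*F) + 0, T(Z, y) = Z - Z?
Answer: 242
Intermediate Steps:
T(Z, y) = 0
C(F) = 2*F² (C(F) = (F² + F²) + 0 = 2*F² + 0 = 2*F²)
C(-11) + T(2*3, -2) = 2*(-11)² + 0 = 2*121 + 0 = 242 + 0 = 242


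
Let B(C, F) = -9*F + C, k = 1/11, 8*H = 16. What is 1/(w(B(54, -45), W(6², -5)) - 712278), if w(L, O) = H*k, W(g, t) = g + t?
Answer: -11/7835056 ≈ -1.4039e-6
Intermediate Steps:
H = 2 (H = (⅛)*16 = 2)
k = 1/11 ≈ 0.090909
B(C, F) = C - 9*F
w(L, O) = 2/11 (w(L, O) = 2*(1/11) = 2/11)
1/(w(B(54, -45), W(6², -5)) - 712278) = 1/(2/11 - 712278) = 1/(-7835056/11) = -11/7835056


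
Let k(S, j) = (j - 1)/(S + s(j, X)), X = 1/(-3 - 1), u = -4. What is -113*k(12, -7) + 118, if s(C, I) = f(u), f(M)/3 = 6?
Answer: 2222/15 ≈ 148.13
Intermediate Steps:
f(M) = 18 (f(M) = 3*6 = 18)
X = -¼ (X = 1/(-4) = -¼ ≈ -0.25000)
s(C, I) = 18
k(S, j) = (-1 + j)/(18 + S) (k(S, j) = (j - 1)/(S + 18) = (-1 + j)/(18 + S))
-113*k(12, -7) + 118 = -113*(-1 - 7)/(18 + 12) + 118 = -113*(-8)/30 + 118 = -113*(-4/15) + 118 = 452/15 + 118 = 2222/15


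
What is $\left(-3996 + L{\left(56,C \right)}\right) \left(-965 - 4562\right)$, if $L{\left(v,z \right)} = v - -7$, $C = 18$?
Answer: $21737691$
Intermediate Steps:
$L{\left(v,z \right)} = 7 + v$ ($L{\left(v,z \right)} = v + 7 = 7 + v$)
$\left(-3996 + L{\left(56,C \right)}\right) \left(-965 - 4562\right) = \left(-3996 + \left(7 + 56\right)\right) \left(-965 - 4562\right) = \left(-3996 + 63\right) \left(-5527\right) = \left(-3933\right) \left(-5527\right) = 21737691$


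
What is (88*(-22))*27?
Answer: -52272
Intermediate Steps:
(88*(-22))*27 = -1936*27 = -52272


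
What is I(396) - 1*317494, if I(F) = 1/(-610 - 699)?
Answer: -415599647/1309 ≈ -3.1749e+5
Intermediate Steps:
I(F) = -1/1309 (I(F) = 1/(-1309) = -1/1309)
I(396) - 1*317494 = -1/1309 - 1*317494 = -1/1309 - 317494 = -415599647/1309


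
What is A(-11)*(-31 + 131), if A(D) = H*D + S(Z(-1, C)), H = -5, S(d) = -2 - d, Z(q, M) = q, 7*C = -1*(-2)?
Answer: 5400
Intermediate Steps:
C = 2/7 (C = (-1*(-2))/7 = (⅐)*2 = 2/7 ≈ 0.28571)
A(D) = -1 - 5*D (A(D) = -5*D + (-2 - 1*(-1)) = -5*D + (-2 + 1) = -5*D - 1 = -1 - 5*D)
A(-11)*(-31 + 131) = (-1 - 5*(-11))*(-31 + 131) = (-1 + 55)*100 = 54*100 = 5400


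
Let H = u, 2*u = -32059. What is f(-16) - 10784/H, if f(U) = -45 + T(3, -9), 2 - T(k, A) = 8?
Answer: -1613441/32059 ≈ -50.327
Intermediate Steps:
u = -32059/2 (u = (½)*(-32059) = -32059/2 ≈ -16030.)
H = -32059/2 ≈ -16030.
T(k, A) = -6 (T(k, A) = 2 - 1*8 = 2 - 8 = -6)
f(U) = -51 (f(U) = -45 - 6 = -51)
f(-16) - 10784/H = -51 - 10784/(-32059/2) = -51 - 10784*(-2)/32059 = -51 - 1*(-21568/32059) = -51 + 21568/32059 = -1613441/32059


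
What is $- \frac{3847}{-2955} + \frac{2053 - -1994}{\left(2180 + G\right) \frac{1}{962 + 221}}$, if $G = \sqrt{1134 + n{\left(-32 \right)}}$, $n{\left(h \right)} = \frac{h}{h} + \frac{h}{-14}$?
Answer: $\frac{216016674926933}{98279869245} - \frac{4787601 \sqrt{55727}}{33258839} \approx 2164.0$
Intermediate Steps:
$n{\left(h \right)} = 1 - \frac{h}{14}$ ($n{\left(h \right)} = 1 + h \left(- \frac{1}{14}\right) = 1 - \frac{h}{14}$)
$G = \frac{\sqrt{55727}}{7}$ ($G = \sqrt{1134 + \left(1 - - \frac{16}{7}\right)} = \sqrt{1134 + \left(1 + \frac{16}{7}\right)} = \sqrt{1134 + \frac{23}{7}} = \sqrt{\frac{7961}{7}} = \frac{\sqrt{55727}}{7} \approx 33.724$)
$- \frac{3847}{-2955} + \frac{2053 - -1994}{\left(2180 + G\right) \frac{1}{962 + 221}} = - \frac{3847}{-2955} + \frac{2053 - -1994}{\left(2180 + \frac{\sqrt{55727}}{7}\right) \frac{1}{962 + 221}} = \left(-3847\right) \left(- \frac{1}{2955}\right) + \frac{2053 + 1994}{\left(2180 + \frac{\sqrt{55727}}{7}\right) \frac{1}{1183}} = \frac{3847}{2955} + \frac{4047}{\left(2180 + \frac{\sqrt{55727}}{7}\right) \frac{1}{1183}} = \frac{3847}{2955} + \frac{4047}{\frac{2180}{1183} + \frac{\sqrt{55727}}{8281}}$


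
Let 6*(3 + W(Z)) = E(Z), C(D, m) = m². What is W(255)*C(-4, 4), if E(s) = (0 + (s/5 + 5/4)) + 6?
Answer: 322/3 ≈ 107.33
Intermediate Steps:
E(s) = 29/4 + s/5 (E(s) = (0 + (s*(⅕) + 5*(¼))) + 6 = (0 + (s/5 + 5/4)) + 6 = (0 + (5/4 + s/5)) + 6 = (5/4 + s/5) + 6 = 29/4 + s/5)
W(Z) = -43/24 + Z/30 (W(Z) = -3 + (29/4 + Z/5)/6 = -3 + (29/24 + Z/30) = -43/24 + Z/30)
W(255)*C(-4, 4) = (-43/24 + (1/30)*255)*4² = (-43/24 + 17/2)*16 = (161/24)*16 = 322/3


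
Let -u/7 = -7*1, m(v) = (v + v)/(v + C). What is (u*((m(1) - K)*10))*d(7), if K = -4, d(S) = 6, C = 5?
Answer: 12740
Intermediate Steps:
m(v) = 2*v/(5 + v) (m(v) = (v + v)/(v + 5) = (2*v)/(5 + v) = 2*v/(5 + v))
u = 49 (u = -(-49) = -7*(-7) = 49)
(u*((m(1) - K)*10))*d(7) = (49*((2*1/(5 + 1) - 1*(-4))*10))*6 = (49*((2*1/6 + 4)*10))*6 = (49*((2*1*(1/6) + 4)*10))*6 = (49*((1/3 + 4)*10))*6 = (49*((13/3)*10))*6 = (49*(130/3))*6 = (6370/3)*6 = 12740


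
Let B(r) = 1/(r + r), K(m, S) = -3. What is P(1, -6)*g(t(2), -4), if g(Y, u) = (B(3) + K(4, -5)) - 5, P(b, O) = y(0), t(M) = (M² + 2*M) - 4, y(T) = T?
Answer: 0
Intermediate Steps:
t(M) = -4 + M² + 2*M
B(r) = 1/(2*r)
P(b, O) = 0
g(Y, u) = -47/6 (g(Y, u) = ((½)/3 - 3) - 5 = ((½)*(⅓) - 3) - 5 = (⅙ - 3) - 5 = -17/6 - 5 = -47/6)
P(1, -6)*g(t(2), -4) = 0*(-47/6) = 0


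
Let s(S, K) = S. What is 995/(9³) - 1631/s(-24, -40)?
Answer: 404293/5832 ≈ 69.323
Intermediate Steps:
995/(9³) - 1631/s(-24, -40) = 995/(9³) - 1631/(-24) = 995/729 - 1631*(-1/24) = 995*(1/729) + 1631/24 = 995/729 + 1631/24 = 404293/5832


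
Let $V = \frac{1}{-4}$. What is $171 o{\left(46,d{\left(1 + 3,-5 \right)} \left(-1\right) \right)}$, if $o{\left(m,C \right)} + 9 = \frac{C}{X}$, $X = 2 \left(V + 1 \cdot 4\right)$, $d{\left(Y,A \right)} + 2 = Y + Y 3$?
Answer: $- \frac{9291}{5} \approx -1858.2$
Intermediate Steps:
$V = - \frac{1}{4} \approx -0.25$
$d{\left(Y,A \right)} = -2 + 4 Y$ ($d{\left(Y,A \right)} = -2 + \left(Y + Y 3\right) = -2 + \left(Y + 3 Y\right) = -2 + 4 Y$)
$X = \frac{15}{2}$ ($X = 2 \left(- \frac{1}{4} + 1 \cdot 4\right) = 2 \left(- \frac{1}{4} + 4\right) = 2 \cdot \frac{15}{4} = \frac{15}{2} \approx 7.5$)
$o{\left(m,C \right)} = -9 + \frac{2 C}{15}$ ($o{\left(m,C \right)} = -9 + \frac{C}{\frac{15}{2}} = -9 + C \frac{2}{15} = -9 + \frac{2 C}{15}$)
$171 o{\left(46,d{\left(1 + 3,-5 \right)} \left(-1\right) \right)} = 171 \left(-9 + \frac{2 \left(-2 + 4 \left(1 + 3\right)\right) \left(-1\right)}{15}\right) = 171 \left(-9 + \frac{2 \left(-2 + 4 \cdot 4\right) \left(-1\right)}{15}\right) = 171 \left(-9 + \frac{2 \left(-2 + 16\right) \left(-1\right)}{15}\right) = 171 \left(-9 + \frac{2 \cdot 14 \left(-1\right)}{15}\right) = 171 \left(-9 + \frac{2}{15} \left(-14\right)\right) = 171 \left(-9 - \frac{28}{15}\right) = 171 \left(- \frac{163}{15}\right) = - \frac{9291}{5}$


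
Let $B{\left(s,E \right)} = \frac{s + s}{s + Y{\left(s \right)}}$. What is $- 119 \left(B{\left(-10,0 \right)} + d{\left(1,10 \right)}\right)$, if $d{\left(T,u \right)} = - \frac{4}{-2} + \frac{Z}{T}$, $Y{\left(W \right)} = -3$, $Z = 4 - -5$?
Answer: $- \frac{19397}{13} \approx -1492.1$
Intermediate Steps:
$Z = 9$ ($Z = 4 + 5 = 9$)
$d{\left(T,u \right)} = 2 + \frac{9}{T}$ ($d{\left(T,u \right)} = - \frac{4}{-2} + \frac{9}{T} = \left(-4\right) \left(- \frac{1}{2}\right) + \frac{9}{T} = 2 + \frac{9}{T}$)
$B{\left(s,E \right)} = \frac{2 s}{-3 + s}$ ($B{\left(s,E \right)} = \frac{s + s}{s - 3} = \frac{2 s}{-3 + s}$)
$- 119 \left(B{\left(-10,0 \right)} + d{\left(1,10 \right)}\right) = - 119 \left(2 \left(-10\right) \frac{1}{-3 - 10} + \left(2 + \frac{9}{1}\right)\right) = - 119 \left(2 \left(-10\right) \frac{1}{-13} + \left(2 + 9 \cdot 1\right)\right) = - 119 \left(2 \left(-10\right) \left(- \frac{1}{13}\right) + \left(2 + 9\right)\right) = - 119 \left(\frac{20}{13} + 11\right) = \left(-119\right) \frac{163}{13} = - \frac{19397}{13}$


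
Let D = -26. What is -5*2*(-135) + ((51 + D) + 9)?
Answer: 1384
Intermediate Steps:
-5*2*(-135) + ((51 + D) + 9) = -5*2*(-135) + ((51 - 26) + 9) = -10*(-135) + (25 + 9) = 1350 + 34 = 1384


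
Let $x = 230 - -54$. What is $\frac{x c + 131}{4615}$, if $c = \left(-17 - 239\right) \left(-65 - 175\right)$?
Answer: $\frac{17449091}{4615} \approx 3781.0$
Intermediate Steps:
$x = 284$ ($x = 230 + 54 = 284$)
$c = 61440$ ($c = \left(-256\right) \left(-240\right) = 61440$)
$\frac{x c + 131}{4615} = \frac{284 \cdot 61440 + 131}{4615} = \left(17448960 + 131\right) \frac{1}{4615} = 17449091 \cdot \frac{1}{4615} = \frac{17449091}{4615}$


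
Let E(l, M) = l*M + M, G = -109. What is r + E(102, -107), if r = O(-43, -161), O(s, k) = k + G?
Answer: -11291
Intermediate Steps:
O(s, k) = -109 + k (O(s, k) = k - 109 = -109 + k)
E(l, M) = M + M*l (E(l, M) = M*l + M = M + M*l)
r = -270 (r = -109 - 161 = -270)
r + E(102, -107) = -270 - 107*(1 + 102) = -270 - 107*103 = -270 - 11021 = -11291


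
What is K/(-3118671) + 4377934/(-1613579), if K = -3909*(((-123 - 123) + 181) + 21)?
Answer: -422147422406/152491576773 ≈ -2.7683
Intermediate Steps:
K = 171996 (K = -3909*((-246 + 181) + 21) = -3909*(-65 + 21) = -3909*(-44) = 171996)
K/(-3118671) + 4377934/(-1613579) = 171996/(-3118671) + 4377934/(-1613579) = 171996*(-1/3118671) + 4377934*(-1/1613579) = -57332/1039557 - 397994/146689 = -422147422406/152491576773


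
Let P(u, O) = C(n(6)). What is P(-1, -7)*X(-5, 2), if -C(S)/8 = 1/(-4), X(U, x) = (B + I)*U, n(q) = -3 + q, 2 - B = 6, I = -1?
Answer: 50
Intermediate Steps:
B = -4 (B = 2 - 1*6 = 2 - 6 = -4)
X(U, x) = -5*U (X(U, x) = (-4 - 1)*U = -5*U)
C(S) = 2 (C(S) = -8/(-4) = -8*(-¼) = 2)
P(u, O) = 2
P(-1, -7)*X(-5, 2) = 2*(-5*(-5)) = 2*25 = 50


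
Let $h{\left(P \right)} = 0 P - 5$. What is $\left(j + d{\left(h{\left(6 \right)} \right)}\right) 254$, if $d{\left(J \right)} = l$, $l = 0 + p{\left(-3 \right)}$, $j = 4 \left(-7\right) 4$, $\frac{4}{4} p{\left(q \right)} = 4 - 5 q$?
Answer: $-23622$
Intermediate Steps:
$h{\left(P \right)} = -5$ ($h{\left(P \right)} = 0 - 5 = -5$)
$p{\left(q \right)} = 4 - 5 q$
$j = -112$ ($j = \left(-28\right) 4 = -112$)
$l = 19$ ($l = 0 + \left(4 - -15\right) = 0 + \left(4 + 15\right) = 0 + 19 = 19$)
$d{\left(J \right)} = 19$
$\left(j + d{\left(h{\left(6 \right)} \right)}\right) 254 = \left(-112 + 19\right) 254 = \left(-93\right) 254 = -23622$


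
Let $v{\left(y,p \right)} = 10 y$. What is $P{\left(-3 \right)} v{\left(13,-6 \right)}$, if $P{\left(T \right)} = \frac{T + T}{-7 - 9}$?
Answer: $\frac{195}{4} \approx 48.75$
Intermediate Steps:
$P{\left(T \right)} = - \frac{T}{8}$ ($P{\left(T \right)} = \frac{2 T}{-16} = 2 T \left(- \frac{1}{16}\right) = - \frac{T}{8}$)
$P{\left(-3 \right)} v{\left(13,-6 \right)} = \left(- \frac{1}{8}\right) \left(-3\right) 10 \cdot 13 = \frac{3}{8} \cdot 130 = \frac{195}{4}$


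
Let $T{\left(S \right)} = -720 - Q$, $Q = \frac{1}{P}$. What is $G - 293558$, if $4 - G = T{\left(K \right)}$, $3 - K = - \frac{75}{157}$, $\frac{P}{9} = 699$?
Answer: $- \frac{1842218693}{6291} \approx -2.9283 \cdot 10^{5}$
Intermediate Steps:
$P = 6291$ ($P = 9 \cdot 699 = 6291$)
$K = \frac{546}{157}$ ($K = 3 - - \frac{75}{157} = 3 + \frac{75}{157} = \frac{546}{157} \approx 3.4777$)
$Q = \frac{1}{6291} \approx 0.00015896$
$T{\left(S \right)} = - \frac{4529521}{6291}$ ($T{\left(S \right)} = -720 - \frac{1}{6291} = - \frac{4529521}{6291}$)
$G = \frac{4554685}{6291}$ ($G = 4 - - \frac{4529521}{6291} = 4 + \frac{4529521}{6291} = \frac{4554685}{6291} \approx 724.0$)
$G - 293558 = \frac{4554685}{6291} - 293558 = - \frac{1842218693}{6291}$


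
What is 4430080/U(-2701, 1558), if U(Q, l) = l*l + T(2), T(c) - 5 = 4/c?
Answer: 4430080/2427371 ≈ 1.8251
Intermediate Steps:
T(c) = 5 + 4/c
U(Q, l) = 7 + l² (U(Q, l) = l*l + (5 + 4/2) = l² + (5 + 4*(½)) = l² + (5 + 2) = l² + 7 = 7 + l²)
4430080/U(-2701, 1558) = 4430080/(7 + 1558²) = 4430080/(7 + 2427364) = 4430080/2427371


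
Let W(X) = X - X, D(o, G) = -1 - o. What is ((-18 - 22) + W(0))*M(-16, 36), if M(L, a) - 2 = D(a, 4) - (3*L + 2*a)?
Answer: 2360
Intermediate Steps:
W(X) = 0
M(L, a) = 1 - 3*L - 3*a (M(L, a) = 2 + ((-1 - a) - (3*L + 2*a)) = 2 + ((-1 - a) - (2*a + 3*L)) = 2 + ((-1 - a) + (-3*L - 2*a)) = 2 + (-1 - 3*L - 3*a) = 1 - 3*L - 3*a)
((-18 - 22) + W(0))*M(-16, 36) = ((-18 - 22) + 0)*(1 - 3*(-16) - 3*36) = (-40 + 0)*(1 + 48 - 108) = -40*(-59) = 2360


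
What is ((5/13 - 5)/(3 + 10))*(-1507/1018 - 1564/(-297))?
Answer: -11445730/8516079 ≈ -1.3440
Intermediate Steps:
((5/13 - 5)/(3 + 10))*(-1507/1018 - 1564/(-297)) = ((5*(1/13) - 5)/13)*(-1507*1/1018 - 1564*(-1/297)) = ((5/13 - 5)*(1/13))*(-1507/1018 + 1564/297) = -60/13*1/13*(1144573/302346) = -60/169*1144573/302346 = -11445730/8516079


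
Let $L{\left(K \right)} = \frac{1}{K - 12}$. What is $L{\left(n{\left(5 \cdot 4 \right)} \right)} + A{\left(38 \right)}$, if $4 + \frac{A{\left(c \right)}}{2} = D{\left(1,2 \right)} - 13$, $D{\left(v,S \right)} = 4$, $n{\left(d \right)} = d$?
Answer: $- \frac{207}{8} \approx -25.875$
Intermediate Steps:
$L{\left(K \right)} = \frac{1}{-12 + K}$
$A{\left(c \right)} = -26$ ($A{\left(c \right)} = -8 + 2 \left(4 - 13\right) = -8 + 2 \left(-9\right) = -8 - 18 = -26$)
$L{\left(n{\left(5 \cdot 4 \right)} \right)} + A{\left(38 \right)} = \frac{1}{-12 + 5 \cdot 4} - 26 = \frac{1}{-12 + 20} - 26 = \frac{1}{8} - 26 = - \frac{207}{8}$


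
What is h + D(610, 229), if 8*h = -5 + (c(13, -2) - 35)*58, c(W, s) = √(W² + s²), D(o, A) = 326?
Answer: 573/8 + 29*√173/4 ≈ 166.98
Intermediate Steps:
h = -2035/8 + 29*√173/4 (h = (-5 + (√(13² + (-2)²) - 35)*58)/8 = (-5 + (√(169 + 4) - 35)*58)/8 = (-5 + (√173 - 35)*58)/8 = (-5 + (-35 + √173)*58)/8 = (-5 + (-2030 + 58*√173))/8 = (-2035 + 58*√173)/8 = -2035/8 + 29*√173/4 ≈ -159.02)
h + D(610, 229) = (-2035/8 + 29*√173/4) + 326 = 573/8 + 29*√173/4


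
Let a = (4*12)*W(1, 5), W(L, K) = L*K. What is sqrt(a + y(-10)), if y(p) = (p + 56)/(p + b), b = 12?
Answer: sqrt(263) ≈ 16.217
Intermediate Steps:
W(L, K) = K*L
a = 240 (a = (4*12)*(5*1) = 48*5 = 240)
y(p) = (56 + p)/(12 + p) (y(p) = (p + 56)/(p + 12) = (56 + p)/(12 + p))
sqrt(a + y(-10)) = sqrt(240 + (56 - 10)/(12 - 10)) = sqrt(240 + 46/2) = sqrt(240 + (1/2)*46) = sqrt(240 + 23) = sqrt(263)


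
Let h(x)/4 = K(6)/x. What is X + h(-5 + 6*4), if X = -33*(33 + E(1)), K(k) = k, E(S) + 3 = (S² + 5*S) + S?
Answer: -23175/19 ≈ -1219.7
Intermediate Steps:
E(S) = -3 + S² + 6*S (E(S) = -3 + ((S² + 5*S) + S) = -3 + (S² + 6*S) = -3 + S² + 6*S)
X = -1221 (X = -33*(33 + (-3 + 1² + 6*1)) = -33*(33 + (-3 + 1 + 6)) = -33*(33 + 4) = -33*37 = -1221)
h(x) = 24/x (h(x) = 4*(6/x) = 24/x)
X + h(-5 + 6*4) = -1221 + 24/(-5 + 6*4) = -1221 + 24/(-5 + 24) = -1221 + 24/19 = -23175/19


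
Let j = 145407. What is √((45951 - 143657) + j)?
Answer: √47701 ≈ 218.41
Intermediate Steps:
√((45951 - 143657) + j) = √((45951 - 143657) + 145407) = √(-97706 + 145407) = √47701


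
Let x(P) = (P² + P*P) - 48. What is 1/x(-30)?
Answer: 1/1752 ≈ 0.00057078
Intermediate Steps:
x(P) = -48 + 2*P² (x(P) = (P² + P²) - 48 = 2*P² - 48 = -48 + 2*P²)
1/x(-30) = 1/(-48 + 2*(-30)²) = 1/(-48 + 2*900) = 1/(-48 + 1800) = 1/1752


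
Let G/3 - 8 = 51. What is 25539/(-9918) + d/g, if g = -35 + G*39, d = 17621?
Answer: -106129/11352804 ≈ -0.0093483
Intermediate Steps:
G = 177 (G = 24 + 3*51 = 24 + 153 = 177)
g = 6868 (g = -35 + 177*39 = -35 + 6903 = 6868)
25539/(-9918) + d/g = 25539/(-9918) + 17621/6868 = 25539*(-1/9918) + 17621*(1/6868) = -8513/3306 + 17621/6868 = -106129/11352804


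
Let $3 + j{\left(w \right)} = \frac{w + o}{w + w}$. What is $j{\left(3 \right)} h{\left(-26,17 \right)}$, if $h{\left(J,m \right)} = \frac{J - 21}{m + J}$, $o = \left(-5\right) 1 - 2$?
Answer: $- \frac{517}{27} \approx -19.148$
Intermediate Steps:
$o = -7$ ($o = -5 - 2 = -7$)
$j{\left(w \right)} = -3 + \frac{-7 + w}{2 w}$ ($j{\left(w \right)} = -3 + \frac{w - 7}{w + w} = -3 + \frac{-7 + w}{2 w}$)
$h{\left(J,m \right)} = \frac{-21 + J}{J + m}$
$j{\left(3 \right)} h{\left(-26,17 \right)} = \frac{-7 - 15}{2 \cdot 3} \frac{-21 - 26}{-26 + 17} = \frac{1}{2} \cdot \frac{1}{3} \left(-7 - 15\right) \frac{1}{-9} \left(-47\right) = \frac{1}{2} \cdot \frac{1}{3} \left(-22\right) \left(\left(- \frac{1}{9}\right) \left(-47\right)\right) = \left(- \frac{11}{3}\right) \frac{47}{9} = - \frac{517}{27}$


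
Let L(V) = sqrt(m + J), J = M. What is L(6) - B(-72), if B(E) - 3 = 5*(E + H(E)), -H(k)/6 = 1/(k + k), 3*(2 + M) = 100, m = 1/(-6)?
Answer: 8563/24 + sqrt(1122)/6 ≈ 362.37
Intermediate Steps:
m = -1/6 ≈ -0.16667
M = 94/3 (M = -2 + (1/3)*100 = -2 + 100/3 = 94/3 ≈ 31.333)
J = 94/3 ≈ 31.333
H(k) = -3/k (H(k) = -6/(k + k) = -6*1/(2*k) = -3/k)
L(V) = sqrt(1122)/6 (L(V) = sqrt(-1/6 + 94/3) = sqrt(187/6) = sqrt(1122)/6)
B(E) = 3 - 15/E + 5*E (B(E) = 3 + 5*(E - 3/E) = 3 + (-15/E + 5*E) = 3 - 15/E + 5*E)
L(6) - B(-72) = sqrt(1122)/6 - (3 - 15/(-72) + 5*(-72)) = sqrt(1122)/6 - (3 - 15*(-1/72) - 360) = sqrt(1122)/6 - (3 + 5/24 - 360) = sqrt(1122)/6 - 1*(-8563/24) = sqrt(1122)/6 + 8563/24 = 8563/24 + sqrt(1122)/6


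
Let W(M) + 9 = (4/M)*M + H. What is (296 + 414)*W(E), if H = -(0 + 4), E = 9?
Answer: -6390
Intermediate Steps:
H = -4 (H = -1*4 = -4)
W(M) = -9 (W(M) = -9 + ((4/M)*M - 4) = -9 + (4 - 4) = -9 + 0 = -9)
(296 + 414)*W(E) = (296 + 414)*(-9) = 710*(-9) = -6390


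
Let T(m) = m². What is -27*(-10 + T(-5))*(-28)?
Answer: 11340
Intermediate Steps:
-27*(-10 + T(-5))*(-28) = -27*(-10 + (-5)²)*(-28) = -27*(-10 + 25)*(-28) = -27*15*(-28) = -405*(-28) = 11340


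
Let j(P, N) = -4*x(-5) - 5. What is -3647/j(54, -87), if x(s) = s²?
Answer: 521/15 ≈ 34.733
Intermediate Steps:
j(P, N) = -105 (j(P, N) = -4*(-5)² - 5 = -4*25 - 5 = -100 - 5 = -105)
-3647/j(54, -87) = -3647/(-105) = -3647*(-1/105) = 521/15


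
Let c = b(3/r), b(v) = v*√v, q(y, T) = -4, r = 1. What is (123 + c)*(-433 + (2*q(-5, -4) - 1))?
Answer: -54366 - 1326*√3 ≈ -56663.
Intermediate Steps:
b(v) = v^(3/2)
c = 3*√3 (c = (3/1)^(3/2) = (3*1)^(3/2) = 3^(3/2) = 3*√3 ≈ 5.1962)
(123 + c)*(-433 + (2*q(-5, -4) - 1)) = (123 + 3*√3)*(-433 + (2*(-4) - 1)) = (123 + 3*√3)*(-433 + (-8 - 1)) = (123 + 3*√3)*(-433 - 9) = (123 + 3*√3)*(-442) = -54366 - 1326*√3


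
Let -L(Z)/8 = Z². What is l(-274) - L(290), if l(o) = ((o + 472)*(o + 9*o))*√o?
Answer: 672800 - 542520*I*√274 ≈ 6.728e+5 - 8.9803e+6*I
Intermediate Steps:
L(Z) = -8*Z²
l(o) = 10*o^(3/2)*(472 + o) (l(o) = ((472 + o)*(10*o))*√o = (10*o*(472 + o))*√o = 10*o^(3/2)*(472 + o))
l(-274) - L(290) = 10*(-274)^(3/2)*(472 - 274) - (-8)*290² = 10*(-274*I*√274)*198 - (-8)*84100 = -542520*I*√274 - 1*(-672800) = -542520*I*√274 + 672800 = 672800 - 542520*I*√274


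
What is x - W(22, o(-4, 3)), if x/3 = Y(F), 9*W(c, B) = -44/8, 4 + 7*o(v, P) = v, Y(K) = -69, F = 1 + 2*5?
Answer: -3715/18 ≈ -206.39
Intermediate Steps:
F = 11 (F = 1 + 10 = 11)
o(v, P) = -4/7 + v/7
W(c, B) = -11/18 (W(c, B) = (-44/8)/9 = (-44*1/8)/9 = (1/9)*(-11/2) = -11/18)
x = -207 (x = 3*(-69) = -207)
x - W(22, o(-4, 3)) = -207 - 1*(-11/18) = -207 + 11/18 = -3715/18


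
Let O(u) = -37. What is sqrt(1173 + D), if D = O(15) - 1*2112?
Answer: 4*I*sqrt(61) ≈ 31.241*I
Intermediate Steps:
D = -2149 (D = -37 - 1*2112 = -37 - 2112 = -2149)
sqrt(1173 + D) = sqrt(1173 - 2149) = sqrt(-976) = 4*I*sqrt(61)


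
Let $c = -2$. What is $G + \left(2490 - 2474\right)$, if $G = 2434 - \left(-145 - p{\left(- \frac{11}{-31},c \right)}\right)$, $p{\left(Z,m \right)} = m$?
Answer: $2593$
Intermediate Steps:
$G = 2577$ ($G = 2434 - \left(-145 - -2\right) = 2434 - \left(-145 + 2\right) = 2434 - -143 = 2434 + 143 = 2577$)
$G + \left(2490 - 2474\right) = 2577 + \left(2490 - 2474\right) = 2577 + 16 = 2593$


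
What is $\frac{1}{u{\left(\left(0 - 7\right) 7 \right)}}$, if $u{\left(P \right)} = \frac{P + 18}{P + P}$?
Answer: $\frac{98}{31} \approx 3.1613$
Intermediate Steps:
$u{\left(P \right)} = \frac{18 + P}{2 P}$
$\frac{1}{u{\left(\left(0 - 7\right) 7 \right)}} = \frac{1}{\frac{1}{2} \frac{1}{\left(0 - 7\right) 7} \left(18 + \left(0 - 7\right) 7\right)} = \frac{1}{\frac{1}{2} \frac{1}{\left(-7\right) 7} \left(18 - 49\right)} = \frac{1}{\frac{1}{2} \frac{1}{-49} \left(18 - 49\right)} = \frac{1}{\frac{1}{2} \left(- \frac{1}{49}\right) \left(-31\right)} = \frac{1}{\frac{31}{98}} = \frac{98}{31}$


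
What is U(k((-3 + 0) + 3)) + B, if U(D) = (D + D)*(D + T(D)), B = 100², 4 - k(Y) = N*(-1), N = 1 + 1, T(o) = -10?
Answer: 9952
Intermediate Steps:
N = 2
k(Y) = 6 (k(Y) = 4 - 2*(-1) = 4 - 1*(-2) = 4 + 2 = 6)
B = 10000
U(D) = 2*D*(-10 + D) (U(D) = (D + D)*(D - 10) = (2*D)*(-10 + D) = 2*D*(-10 + D))
U(k((-3 + 0) + 3)) + B = 2*6*(-10 + 6) + 10000 = 2*6*(-4) + 10000 = -48 + 10000 = 9952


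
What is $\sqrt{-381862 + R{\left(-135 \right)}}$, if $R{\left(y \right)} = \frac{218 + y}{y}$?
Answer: $\frac{i \sqrt{773271795}}{45} \approx 617.95 i$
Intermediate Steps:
$R{\left(y \right)} = \frac{218 + y}{y}$
$\sqrt{-381862 + R{\left(-135 \right)}} = \sqrt{-381862 + \frac{218 - 135}{-135}} = \sqrt{-381862 - \frac{83}{135}} = \sqrt{- \frac{51551453}{135}} = \frac{i \sqrt{773271795}}{45}$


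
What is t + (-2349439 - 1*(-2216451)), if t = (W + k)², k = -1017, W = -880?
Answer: 3465621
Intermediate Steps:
t = 3598609 (t = (-880 - 1017)² = (-1897)² = 3598609)
t + (-2349439 - 1*(-2216451)) = 3598609 + (-2349439 - 1*(-2216451)) = 3598609 + (-2349439 + 2216451) = 3598609 - 132988 = 3465621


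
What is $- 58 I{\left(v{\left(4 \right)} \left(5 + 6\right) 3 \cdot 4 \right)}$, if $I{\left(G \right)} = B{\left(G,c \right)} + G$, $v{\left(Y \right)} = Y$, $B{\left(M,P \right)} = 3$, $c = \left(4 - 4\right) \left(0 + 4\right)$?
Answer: $-30798$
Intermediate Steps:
$c = 0$ ($c = 0 \cdot 4 = 0$)
$I{\left(G \right)} = 3 + G$
$- 58 I{\left(v{\left(4 \right)} \left(5 + 6\right) 3 \cdot 4 \right)} = - 58 \left(3 + 4 \left(5 + 6\right) 3 \cdot 4\right) = - 58 \left(3 + 4 \cdot 11 \cdot 3 \cdot 4\right) = - 58 \left(3 + 4 \cdot 33 \cdot 4\right) = - 58 \left(3 + 132 \cdot 4\right) = - 58 \left(3 + 528\right) = \left(-58\right) 531 = -30798$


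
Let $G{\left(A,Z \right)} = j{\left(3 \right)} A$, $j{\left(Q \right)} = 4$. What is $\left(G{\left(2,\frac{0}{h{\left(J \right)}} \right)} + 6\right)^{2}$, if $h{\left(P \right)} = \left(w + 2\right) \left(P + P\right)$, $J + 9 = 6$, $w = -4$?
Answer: $196$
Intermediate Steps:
$J = -3$ ($J = -9 + 6 = -3$)
$h{\left(P \right)} = - 4 P$ ($h{\left(P \right)} = \left(-4 + 2\right) \left(P + P\right) = - 2 \cdot 2 P = - 4 P$)
$G{\left(A,Z \right)} = 4 A$
$\left(G{\left(2,\frac{0}{h{\left(J \right)}} \right)} + 6\right)^{2} = \left(4 \cdot 2 + 6\right)^{2} = \left(8 + 6\right)^{2} = 14^{2} = 196$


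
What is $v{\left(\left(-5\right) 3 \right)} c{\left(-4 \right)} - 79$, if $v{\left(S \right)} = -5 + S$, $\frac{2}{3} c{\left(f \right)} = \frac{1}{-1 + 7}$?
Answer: $-84$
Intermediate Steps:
$c{\left(f \right)} = \frac{1}{4}$ ($c{\left(f \right)} = \frac{3}{2 \left(-1 + 7\right)} = \frac{3}{2 \cdot 6} = \frac{3}{2} \cdot \frac{1}{6} = \frac{1}{4}$)
$v{\left(\left(-5\right) 3 \right)} c{\left(-4 \right)} - 79 = \left(-5 - 15\right) \frac{1}{4} - 79 = \left(-20\right) \frac{1}{4} - 79 = -5 - 79 = -84$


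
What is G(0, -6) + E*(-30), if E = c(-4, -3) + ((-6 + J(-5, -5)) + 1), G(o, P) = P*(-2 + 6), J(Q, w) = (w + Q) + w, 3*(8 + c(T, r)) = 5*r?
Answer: 966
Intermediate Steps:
c(T, r) = -8 + 5*r/3 (c(T, r) = -8 + (5*r)/3 = -8 + 5*r/3)
J(Q, w) = Q + 2*w (J(Q, w) = (Q + w) + w = Q + 2*w)
G(o, P) = 4*P (G(o, P) = P*4 = 4*P)
E = -33 (E = (-8 + (5/3)*(-3)) + ((-6 + (-5 + 2*(-5))) + 1) = (-8 - 5) + ((-6 + (-5 - 10)) + 1) = -13 + ((-6 - 15) + 1) = -13 + (-21 + 1) = -13 - 20 = -33)
G(0, -6) + E*(-30) = 4*(-6) - 33*(-30) = -24 + 990 = 966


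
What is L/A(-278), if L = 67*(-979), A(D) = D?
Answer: 65593/278 ≈ 235.95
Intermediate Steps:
L = -65593
L/A(-278) = -65593/(-278) = -65593*(-1/278) = 65593/278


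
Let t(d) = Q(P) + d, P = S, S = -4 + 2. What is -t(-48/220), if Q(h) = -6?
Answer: 342/55 ≈ 6.2182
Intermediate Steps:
S = -2
P = -2
t(d) = -6 + d
-t(-48/220) = -(-6 - 48/220) = -(-6 - 48*1/220) = -(-6 - 12/55) = -1*(-342/55) = 342/55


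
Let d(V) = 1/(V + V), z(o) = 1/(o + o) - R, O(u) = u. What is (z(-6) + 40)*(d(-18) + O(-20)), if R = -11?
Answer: -440531/432 ≈ -1019.7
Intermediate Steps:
z(o) = 11 + 1/(2*o) (z(o) = 1/(o + o) - 1*(-11) = 1/(2*o) + 11 = 11 + 1/(2*o))
d(V) = 1/(2*V)
(z(-6) + 40)*(d(-18) + O(-20)) = ((11 + (1/2)/(-6)) + 40)*((1/2)/(-18) - 20) = ((11 + (1/2)*(-1/6)) + 40)*((1/2)*(-1/18) - 20) = ((11 - 1/12) + 40)*(-1/36 - 20) = (131/12 + 40)*(-721/36) = (611/12)*(-721/36) = -440531/432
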